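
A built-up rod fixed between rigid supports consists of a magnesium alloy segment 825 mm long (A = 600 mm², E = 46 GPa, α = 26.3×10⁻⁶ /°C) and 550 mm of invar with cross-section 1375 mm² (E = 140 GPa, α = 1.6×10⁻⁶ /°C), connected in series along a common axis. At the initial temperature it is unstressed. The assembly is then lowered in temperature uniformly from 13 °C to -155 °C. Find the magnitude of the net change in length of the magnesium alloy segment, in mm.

|ΔL| ≈ 0.183 mm

If the supports were absent, the total length change would be Σ αᵢΔT Lᵢ = 26.3×10⁻⁶×168×825 + 1.6×10⁻⁶×168×550 = 3.793 mm.
Since the ends are fixed, an axial force P builds up, equal in every segment, with P · Σ Lᵢ/(AᵢEᵢ) = δ_free.
The series flexibility is Σ Lᵢ/(AᵢEᵢ) = 825/(600×46×10³) + 550/(1375×140×10³) = 3.275×10⁻⁵ mm/N.
P = 3.793 / 3.275×10⁻⁵ = 115800 N = 115.8 kN, tensile.
For the magnesium alloy segment, free thermal change = 26.3×10⁻⁶×168×825 = 3.645 mm and elastic change from P = 115800×825/(600×46×10³) = 3.462 mm; these oppose, so the net change is 0.183 mm (segment shortens).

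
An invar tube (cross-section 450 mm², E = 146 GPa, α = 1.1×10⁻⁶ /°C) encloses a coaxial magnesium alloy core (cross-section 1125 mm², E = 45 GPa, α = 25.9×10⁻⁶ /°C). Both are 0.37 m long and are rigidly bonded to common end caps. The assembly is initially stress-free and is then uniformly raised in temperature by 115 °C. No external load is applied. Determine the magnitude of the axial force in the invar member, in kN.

The magnesium alloy has the larger α, so on heating it would change length more than the invar if both were free. The rigid plates force a common final length, so the magnesium alloy is put into compression and the invar into tension, with equal and opposite forces P (no external load).
Setting the final lengths equal and cancelling L: (α₁ − α₂)ΔT = P/(A₁E₁) + P/(A₂E₂).
|α₁ − α₂|·ΔT = 24.8×10⁻⁶ × 115 = 0.002852.
1/(A₁E₁) + 1/(A₂E₂) = 1/(450×146×10³) + 1/(1125×45×10³) = 3.497×10⁻⁸ N⁻¹.
So P = 0.002852 / 3.497×10⁻⁸ = 81.55 kN.

P ≈ 81.5 kN (tensile in the invar)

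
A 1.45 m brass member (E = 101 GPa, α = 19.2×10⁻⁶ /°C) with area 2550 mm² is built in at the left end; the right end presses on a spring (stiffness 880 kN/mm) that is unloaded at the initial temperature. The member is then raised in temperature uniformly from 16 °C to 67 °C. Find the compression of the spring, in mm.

Free thermal expansion: δ_free = αΔT L = 19.2×10⁻⁶ × 51 × 1450 = 1.42 mm.
With a force P in the spring, the elastic change of the member is PL/(AE) and that of the spring is P/k; compatibility requires their sum to equal δ_free.
So P = δ_free / [L/(AE) + 1/k] = 1.42 / [ 1450/(2550×101×10³) + 1/(880×10³) ].
P = 1.42 / 6.766×10⁻⁶ = 209800 N.
Spring compression = P/k = 209800/(880×10³) = 0.2385 mm.

δ ≈ 0.238 mm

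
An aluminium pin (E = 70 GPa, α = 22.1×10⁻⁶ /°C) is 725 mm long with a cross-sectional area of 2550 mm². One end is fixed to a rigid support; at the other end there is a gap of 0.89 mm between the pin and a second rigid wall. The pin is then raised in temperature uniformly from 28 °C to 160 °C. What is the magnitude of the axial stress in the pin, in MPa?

Unrestrained expansion: δ_free = αΔT L = 22.1×10⁻⁶ × 132 × 725 = 2.115 mm.
After closing the 0.89 mm clearance, 2.115 − 0.89 = 1.225 mm of expansion remains to be suppressed by the wall.
That suppressed elongation corresponds to σ = E·Δ/L = 70×10³ × 1.225/725 = 118.3 MPa.

σ ≈ 118 MPa (compressive)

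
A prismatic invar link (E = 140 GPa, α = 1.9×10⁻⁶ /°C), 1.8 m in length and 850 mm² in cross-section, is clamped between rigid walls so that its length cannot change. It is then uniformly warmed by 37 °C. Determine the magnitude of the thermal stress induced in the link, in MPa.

The supports are rigid, so the total axial strain is zero. The restrained thermal strain is ε = αΔT = 1.9×10⁻⁶ × 37 = 70.3×10⁻⁶.
The stress required to suppress this strain is σ = Eε = 140×10³ × 70.3×10⁻⁶ = 9.842 MPa, compressive since the link is trying to expand.

σ ≈ 9.84 MPa (compressive)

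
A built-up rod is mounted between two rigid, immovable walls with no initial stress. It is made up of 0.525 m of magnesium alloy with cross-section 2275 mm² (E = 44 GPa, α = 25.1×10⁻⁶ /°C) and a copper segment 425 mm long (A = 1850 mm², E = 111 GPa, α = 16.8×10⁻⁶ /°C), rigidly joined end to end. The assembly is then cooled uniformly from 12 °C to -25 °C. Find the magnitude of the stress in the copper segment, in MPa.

If the supports were absent, the total length change would be Σ αᵢΔT Lᵢ = 25.1×10⁻⁶×37×525 + 16.8×10⁻⁶×37×425 = 0.7517 mm.
Since the ends are fixed, an axial force P builds up, equal in every segment, with P · Σ Lᵢ/(AᵢEᵢ) = δ_free.
Σ Lᵢ/(AᵢEᵢ) = 525/(2275×44×10³) + 425/(1850×111×10³) = 7.314×10⁻⁶ mm/N.
So P = 0.7517 / 7.314×10⁻⁶ = 102.8 kN, tensile.
σ_{copper} = P / A = 102800 / 1850 = 55.55 MPa.

σ ≈ 55.6 MPa (tensile)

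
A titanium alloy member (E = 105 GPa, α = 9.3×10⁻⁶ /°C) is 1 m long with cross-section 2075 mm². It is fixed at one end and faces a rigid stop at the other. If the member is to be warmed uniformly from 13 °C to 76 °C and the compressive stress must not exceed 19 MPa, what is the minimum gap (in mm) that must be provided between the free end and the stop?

Free expansion if unrestrained: δ_free = αΔT L = 9.3×10⁻⁶ × 63 × 1000 = 0.5859 mm.
At the allowable stress the elastic shortening the wall may impose is σL/E = 19 × 1000 / (105×10³) = 0.181 mm.
The gap must absorb the remainder: g_min = 0.5859 − 0.181 = 0.4049 mm.

g ≈ 0.405 mm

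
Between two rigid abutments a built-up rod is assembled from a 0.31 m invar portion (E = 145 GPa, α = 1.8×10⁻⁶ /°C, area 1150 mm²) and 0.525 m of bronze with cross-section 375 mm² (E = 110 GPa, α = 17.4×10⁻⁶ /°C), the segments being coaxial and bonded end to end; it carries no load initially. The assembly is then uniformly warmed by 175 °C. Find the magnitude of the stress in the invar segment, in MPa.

Free thermal expansion of the whole bar: Σ αᵢΔT Lᵢ = 1.8×10⁻⁶×175×310 + 17.4×10⁻⁶×175×525 = 1.696 mm.
The rigid supports impose zero overall length change; the single axial force P common to all segments must satisfy P Σ Lᵢ/(AᵢEᵢ) = δ_free.
Σ Lᵢ/(AᵢEᵢ) = 310/(1150×145×10³) + 525/(375×110×10³) = 1.459×10⁻⁵ mm/N.
Hence P = δ_free / Σ(L/AE) = 1.696/1.459×10⁻⁵ = 116.3 kN (compressive).
σ_{invar} = P / A = 116300 / 1150 = 101.1 MPa.

σ ≈ 101 MPa (compressive)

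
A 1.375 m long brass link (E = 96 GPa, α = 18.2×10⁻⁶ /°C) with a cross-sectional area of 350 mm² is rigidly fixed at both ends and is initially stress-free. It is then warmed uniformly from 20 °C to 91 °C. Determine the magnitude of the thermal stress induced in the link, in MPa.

σ ≈ 124 MPa (compressive)

The supports are rigid, so the total axial strain is zero. The restrained thermal strain is ε = αΔT = 18.2×10⁻⁶ × 71 = 1292.2×10⁻⁶.
Hence σ = E·αΔT = 96×10³ × 1292.2×10⁻⁶ = 124.1 MPa, compressive.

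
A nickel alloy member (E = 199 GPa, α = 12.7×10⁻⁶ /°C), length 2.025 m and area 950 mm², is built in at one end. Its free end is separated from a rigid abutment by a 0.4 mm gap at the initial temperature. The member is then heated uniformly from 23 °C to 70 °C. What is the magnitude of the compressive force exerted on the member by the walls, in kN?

P ≈ 75.5 kN

Unrestrained expansion: δ_free = αΔT L = 12.7×10⁻⁶ × 47 × 2025 = 1.209 mm.
The gap closes (δ_free > 0.4 mm) and the wall then resists a further 1.209 − 0.4 = 0.8087 mm of expansion.
That suppressed elongation corresponds to σ = E·Δ/L = 199×10³ × 0.8087/2025 = 79.47 MPa.
Force on the wall = σA = 79.47 × 950 mm² = 75.5 kN.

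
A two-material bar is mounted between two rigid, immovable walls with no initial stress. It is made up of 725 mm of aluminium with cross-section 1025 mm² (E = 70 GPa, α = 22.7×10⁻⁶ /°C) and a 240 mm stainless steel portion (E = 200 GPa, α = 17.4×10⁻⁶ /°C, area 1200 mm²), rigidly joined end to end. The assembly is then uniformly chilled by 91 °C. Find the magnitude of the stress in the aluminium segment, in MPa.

σ ≈ 165 MPa (tensile)

If the supports were absent, the total length change would be Σ αᵢΔT Lᵢ = 22.7×10⁻⁶×91×725 + 17.4×10⁻⁶×91×240 = 1.878 mm.
The rigid supports impose zero overall length change; the single axial force P common to all segments must satisfy P Σ Lᵢ/(AᵢEᵢ) = δ_free.
The series flexibility is Σ Lᵢ/(AᵢEᵢ) = 725/(1025×70×10³) + 240/(1200×200×10³) = 1.11×10⁻⁵ mm/N.
So P = 1.878 / 1.11×10⁻⁵ = 169.1 kN, tensile.
σ_{aluminium} = P / A = 169100 / 1025 = 165 MPa.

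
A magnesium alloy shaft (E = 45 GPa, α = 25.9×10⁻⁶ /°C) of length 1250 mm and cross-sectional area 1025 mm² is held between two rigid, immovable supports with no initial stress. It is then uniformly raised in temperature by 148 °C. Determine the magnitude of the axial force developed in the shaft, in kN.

P ≈ 177 kN (compressive)

Full restraint means ε = 0, so the stress is σ = EαΔT = 45×10³ × 25.9×10⁻⁶ × 148 = 172.5 MPa.
Then P = σA = 172.5 × 1025 mm² = 176.8 kN, compressive.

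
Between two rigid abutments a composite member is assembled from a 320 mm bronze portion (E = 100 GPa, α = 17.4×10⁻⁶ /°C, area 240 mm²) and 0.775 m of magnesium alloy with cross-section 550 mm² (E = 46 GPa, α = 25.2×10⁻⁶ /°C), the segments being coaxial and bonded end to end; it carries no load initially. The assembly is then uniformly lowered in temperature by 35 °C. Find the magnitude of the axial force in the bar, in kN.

If the supports were absent, the total length change would be Σ αᵢΔT Lᵢ = 17.4×10⁻⁶×35×320 + 25.2×10⁻⁶×35×775 = 0.8784 mm.
The rigid supports impose zero overall length change; the single axial force P common to all segments must satisfy P Σ Lᵢ/(AᵢEᵢ) = δ_free.
Σ Lᵢ/(AᵢEᵢ) = 320/(240×100×10³) + 775/(550×46×10³) = 4.397×10⁻⁵ mm/N.
P = 0.8784 / 4.397×10⁻⁵ = 19980 N = 19.98 kN, tensile.

P ≈ 20 kN (tensile)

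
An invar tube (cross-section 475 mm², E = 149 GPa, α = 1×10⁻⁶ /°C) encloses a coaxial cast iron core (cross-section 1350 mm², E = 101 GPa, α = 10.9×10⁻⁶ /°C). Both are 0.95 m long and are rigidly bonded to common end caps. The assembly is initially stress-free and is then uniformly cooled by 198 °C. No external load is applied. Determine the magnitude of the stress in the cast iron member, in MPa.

The cast iron has the larger α, so on cooling it would change length more than the invar if both were free. The rigid plates force a common final length, so the cast iron is put into tension and the invar into compression, with equal and opposite forces P (no external load).
Equating the net (thermal + elastic) strains gives |α₁ − α₂|·ΔT = P·[1/(A₁E₁) + 1/(A₂E₂)].
|α₁ − α₂|·ΔT = 9.9×10⁻⁶ × 198 = 0.00196.
1/(A₁E₁) + 1/(A₂E₂) = 1/(475×149×10³) + 1/(1350×101×10³) = 2.146×10⁻⁸ N⁻¹.
So P = 0.00196 / 2.146×10⁻⁸ = 91.33 kN.
σ_{cast iron} = P/A₂ = 91330/1350 = 67.65 MPa, tensile.

σ ≈ 67.7 MPa (tensile)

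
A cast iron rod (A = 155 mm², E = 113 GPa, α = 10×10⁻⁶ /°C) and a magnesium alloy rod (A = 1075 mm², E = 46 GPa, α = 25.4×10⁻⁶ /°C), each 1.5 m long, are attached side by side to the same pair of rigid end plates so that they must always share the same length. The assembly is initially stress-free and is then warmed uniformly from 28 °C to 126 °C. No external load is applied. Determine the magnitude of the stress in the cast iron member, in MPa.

σ ≈ 126 MPa (tensile)

Equilibrium of a rigid end plate with no external load gives equal and opposite internal forces ±P in the two members. Since α_{magnesium alloy} > α_{cast iron}, heating drives the magnesium alloy into compression and the cast iron into tension.
Compatibility of the two members (thermal + elastic change equal): (α₁ − α₂)ΔT = P·[1/(A₁E₁) + 1/(A₂E₂)].
|α₁ − α₂|·ΔT = 15.4×10⁻⁶ × 98 = 0.001509.
1/(A₁E₁) + 1/(A₂E₂) = 1/(155×113×10³) + 1/(1075×46×10³) = 7.732×10⁻⁸ N⁻¹.
P = 0.001509 / 7.732×10⁻⁸ = 19520 N = 19.52 kN.
σ_{cast iron} = P/A₁ = 19520/155 = 125.9 MPa, tensile.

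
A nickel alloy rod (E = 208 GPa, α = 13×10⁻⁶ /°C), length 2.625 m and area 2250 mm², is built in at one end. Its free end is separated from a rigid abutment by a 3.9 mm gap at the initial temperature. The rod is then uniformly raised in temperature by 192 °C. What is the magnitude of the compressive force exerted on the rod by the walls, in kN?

P ≈ 473 kN

If the wall were absent the rod would grow by αΔT L = 13×10⁻⁶ × 192 × 2625 = 6.552 mm.
This exceeds the 3.9 mm gap, so the wall pushes back. The portion of expansion that must be recovered elastically is δ_free − gap = 6.552 − 3.9 = 2.652 mm.
So σ = E(δ_free − g)/L = 208×10³ × 2.652/2625 = 210.1 MPa.
P = σA = 210.1 × 2250 = 472.8 kN.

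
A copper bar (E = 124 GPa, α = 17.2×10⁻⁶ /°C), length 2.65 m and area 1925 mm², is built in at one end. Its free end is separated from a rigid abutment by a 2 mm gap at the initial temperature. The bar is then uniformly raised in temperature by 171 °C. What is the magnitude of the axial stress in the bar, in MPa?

σ ≈ 271 MPa (compressive)

If the wall were absent the bar would grow by αΔT L = 17.2×10⁻⁶ × 171 × 2650 = 7.794 mm.
After closing the 2 mm clearance, 7.794 − 2 = 5.794 mm of expansion remains to be suppressed by the wall.
Compatibility: PL/(AE) = 5.794 mm, so σ = P/A = E × (5.794/2650) = 271.1 MPa.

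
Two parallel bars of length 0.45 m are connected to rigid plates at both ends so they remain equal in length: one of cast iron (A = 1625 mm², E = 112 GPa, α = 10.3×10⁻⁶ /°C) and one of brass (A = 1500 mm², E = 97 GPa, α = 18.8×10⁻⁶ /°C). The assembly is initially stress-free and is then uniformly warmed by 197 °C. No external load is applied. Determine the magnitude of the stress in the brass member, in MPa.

σ ≈ 90.3 MPa (compressive)

The brass has the larger α, so on heating it would change length more than the cast iron if both were free. The rigid plates force a common final length, so the brass is put into compression and the cast iron into tension, with equal and opposite forces P (no external load).
Compatibility of the two members (thermal + elastic change equal): (α₁ − α₂)ΔT = P·[1/(A₁E₁) + 1/(A₂E₂)].
|α₁ − α₂|·ΔT = 8.5×10⁻⁶ × 197 = 0.001674.
1/(A₁E₁) + 1/(A₂E₂) = 1/(1625×112×10³) + 1/(1500×97×10³) = 1.237×10⁻⁸ N⁻¹.
So P = 0.001674 / 1.237×10⁻⁸ = 135.4 kN.
σ_{brass} = P/A₂ = 135400/1500 = 90.26 MPa, compressive.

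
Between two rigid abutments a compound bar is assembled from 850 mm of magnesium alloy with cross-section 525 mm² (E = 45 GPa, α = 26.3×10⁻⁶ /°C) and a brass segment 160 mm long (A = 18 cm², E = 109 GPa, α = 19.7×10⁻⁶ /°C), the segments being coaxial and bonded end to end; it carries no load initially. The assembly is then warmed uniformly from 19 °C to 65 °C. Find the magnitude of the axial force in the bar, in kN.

P ≈ 31.9 kN (compressive)

With the walls removed the bar would change length by δ_free = Σ αᵢΔT Lᵢ = 26.3×10⁻⁶×46×850 + 19.7×10⁻⁶×46×160 = 1.173 mm.
Since the ends are fixed, an axial force P builds up, equal in every segment, with P · Σ Lᵢ/(AᵢEᵢ) = δ_free.
The series flexibility is Σ Lᵢ/(AᵢEᵢ) = 850/(525×45×10³) + 160/(1800×109×10³) = 3.679×10⁻⁵ mm/N.
P = 1.173 / 3.679×10⁻⁵ = 31890 N = 31.89 kN, compressive.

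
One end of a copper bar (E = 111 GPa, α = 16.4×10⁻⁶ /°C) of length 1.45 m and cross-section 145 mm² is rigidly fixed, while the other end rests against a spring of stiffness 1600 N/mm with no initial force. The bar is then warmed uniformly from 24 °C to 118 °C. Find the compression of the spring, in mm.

δ ≈ 1.95 mm

Free thermal expansion: δ_free = αΔT L = 16.4×10⁻⁶ × 94 × 1450 = 2.235 mm.
With a force P in the spring, the elastic change of the bar is PL/(AE) and that of the spring is P/k; compatibility requires their sum to equal δ_free.
P [ L/(AE) + 1/k ] = δ_free → P [ 1450/(145×111×10³) + 1/(1600) ] = 2.235.
P = 2.235 / 0.0007151 = 3126 N.
Spring compression = P/k = 3126/(1600) = 1.954 mm.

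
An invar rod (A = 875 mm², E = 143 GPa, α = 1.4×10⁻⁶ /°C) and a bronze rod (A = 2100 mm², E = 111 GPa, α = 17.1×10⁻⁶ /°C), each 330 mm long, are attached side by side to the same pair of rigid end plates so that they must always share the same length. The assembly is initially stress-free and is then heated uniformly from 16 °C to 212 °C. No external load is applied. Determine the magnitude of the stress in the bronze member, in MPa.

σ ≈ 119 MPa (compressive)

Both members must finish at the same length. With the larger α, the bronze tends to over-expand; the plates restrain it, putting the bronze in compression and the invar in tension. With no external load the two internal forces are equal and opposite, magnitude P.
Compatibility of the two members (thermal + elastic change equal): (α₁ − α₂)ΔT = P·[1/(A₁E₁) + 1/(A₂E₂)].
|α₁ − α₂|·ΔT = 15.7×10⁻⁶ × 196 = 0.003077.
1/(A₁E₁) + 1/(A₂E₂) = 1/(875×143×10³) + 1/(2100×111×10³) = 1.228×10⁻⁸ N⁻¹.
P = 0.003077 / 1.228×10⁻⁸ = 250500 N = 250.5 kN.
σ_{bronze} = P/A₂ = 250500/2100 = 119.3 MPa, compressive.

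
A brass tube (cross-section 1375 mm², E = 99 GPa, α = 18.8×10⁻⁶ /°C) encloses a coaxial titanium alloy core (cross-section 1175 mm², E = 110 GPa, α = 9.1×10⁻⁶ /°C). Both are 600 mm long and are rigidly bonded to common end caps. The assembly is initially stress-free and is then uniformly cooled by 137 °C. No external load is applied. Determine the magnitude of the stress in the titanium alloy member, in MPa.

Equilibrium of a rigid end plate with no external load gives equal and opposite internal forces ±P in the two members. Since α_{brass} > α_{titanium alloy}, cooling drives the brass into tension and the titanium alloy into compression.
Setting the final lengths equal and cancelling L: (α₁ − α₂)ΔT = P/(A₁E₁) + P/(A₂E₂).
|α₁ − α₂|·ΔT = 9.7×10⁻⁶ × 137 = 0.001329.
1/(A₁E₁) + 1/(A₂E₂) = 1/(1375×99×10³) + 1/(1175×110×10³) = 1.508×10⁻⁸ N⁻¹.
P = 0.001329 / 1.508×10⁻⁸ = 88110 N = 88.11 kN.
σ_{titanium alloy} = P/A₂ = 88110/1175 = 74.98 MPa, compressive.

σ ≈ 75 MPa (compressive)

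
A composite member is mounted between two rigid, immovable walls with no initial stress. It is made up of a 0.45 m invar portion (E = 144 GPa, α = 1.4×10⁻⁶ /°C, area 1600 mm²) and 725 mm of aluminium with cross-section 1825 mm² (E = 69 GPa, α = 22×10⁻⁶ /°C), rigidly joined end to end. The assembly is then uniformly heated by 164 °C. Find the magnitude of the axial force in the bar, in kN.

P ≈ 353 kN (compressive)

If the supports were absent, the total length change would be Σ αᵢΔT Lᵢ = 1.4×10⁻⁶×164×450 + 22×10⁻⁶×164×725 = 2.719 mm.
The walls prevent any net length change, so an axial force P (same in every segment) develops. Compatibility: P · Σ Lᵢ/(AᵢEᵢ) = δ_free.
Σ Lᵢ/(AᵢEᵢ) = 450/(1600×144×10³) + 725/(1825×69×10³) = 7.711×10⁻⁶ mm/N.
P = 2.719 / 7.711×10⁻⁶ = 352700 N = 352.7 kN, compressive.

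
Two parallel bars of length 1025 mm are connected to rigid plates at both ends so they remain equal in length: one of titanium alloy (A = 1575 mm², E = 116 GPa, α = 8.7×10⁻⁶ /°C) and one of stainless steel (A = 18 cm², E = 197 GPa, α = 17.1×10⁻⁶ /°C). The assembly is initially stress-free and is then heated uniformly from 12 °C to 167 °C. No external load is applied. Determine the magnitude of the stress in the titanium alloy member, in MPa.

σ ≈ 99.7 MPa (tensile)

The stainless steel has the larger α, so on heating it would change length more than the titanium alloy if both were free. The rigid plates force a common final length, so the stainless steel is put into compression and the titanium alloy into tension, with equal and opposite forces P (no external load).
Setting the final lengths equal and cancelling L: (α₁ − α₂)ΔT = P/(A₁E₁) + P/(A₂E₂).
|α₁ − α₂|·ΔT = 8.4×10⁻⁶ × 155 = 0.001302.
1/(A₁E₁) + 1/(A₂E₂) = 1/(1575×116×10³) + 1/(1800×197×10³) = 8.294×10⁻⁹ N⁻¹.
P = 0.001302 / 8.294×10⁻⁹ = 157000 N = 157 kN.
σ_{titanium alloy} = P/A₁ = 157000/1575 = 99.68 MPa, tensile.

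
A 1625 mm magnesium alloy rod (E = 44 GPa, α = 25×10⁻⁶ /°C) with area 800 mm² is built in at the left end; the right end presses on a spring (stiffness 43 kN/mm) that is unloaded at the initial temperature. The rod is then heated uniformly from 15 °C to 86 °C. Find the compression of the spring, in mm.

Free thermal expansion: δ_free = αΔT L = 25×10⁻⁶ × 71 × 1625 = 2.884 mm.
With a force P in the spring, the elastic change of the rod is PL/(AE) and that of the spring is P/k; compatibility requires their sum to equal δ_free.
So P = δ_free / [L/(AE) + 1/k] = 2.884 / [ 1625/(800×44×10³) + 1/(43×10³) ].
P = 2.884 / 6.942×10⁻⁵ = 41550 N.
Spring compression = P/k = 41550/(43×10³) = 0.9663 mm.

δ ≈ 0.966 mm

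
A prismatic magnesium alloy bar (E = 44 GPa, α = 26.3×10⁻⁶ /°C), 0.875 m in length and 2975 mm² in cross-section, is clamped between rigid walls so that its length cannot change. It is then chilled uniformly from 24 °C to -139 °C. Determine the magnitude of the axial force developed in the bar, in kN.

The ends cannot move, so σ = EαΔT = 44×10³ × 26.3×10⁻⁶ × 163 = 188.6 MPa.
P = AEαΔT = 2975 × 44×10³ × 26.3×10⁻⁶ × 163 = 561.2 kN (tensile).

P ≈ 561 kN (tensile)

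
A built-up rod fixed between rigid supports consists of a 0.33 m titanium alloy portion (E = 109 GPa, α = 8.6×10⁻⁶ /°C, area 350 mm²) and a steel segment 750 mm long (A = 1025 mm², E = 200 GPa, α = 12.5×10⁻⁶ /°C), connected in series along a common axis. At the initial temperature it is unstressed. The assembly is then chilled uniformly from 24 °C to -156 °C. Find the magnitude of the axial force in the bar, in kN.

P ≈ 179 kN (tensile)

Free thermal contraction of the whole bar: Σ αᵢΔT Lᵢ = 8.6×10⁻⁶×180×330 + 12.5×10⁻⁶×180×750 = 2.198 mm.
Since the ends are fixed, an axial force P builds up, equal in every segment, with P · Σ Lᵢ/(AᵢEᵢ) = δ_free.
Σ Lᵢ/(AᵢEᵢ) = 330/(350×109×10³) + 750/(1025×200×10³) = 1.231×10⁻⁵ mm/N.
So P = 2.198 / 1.231×10⁻⁵ = 178.6 kN, tensile.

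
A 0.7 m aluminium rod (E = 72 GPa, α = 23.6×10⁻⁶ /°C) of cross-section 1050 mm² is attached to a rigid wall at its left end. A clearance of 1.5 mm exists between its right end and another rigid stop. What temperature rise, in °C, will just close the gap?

The gap closes when αΔT L = 1.5 mm, since the rod is still unstressed at that instant.
ΔT = 1.5 / (23.6×10⁻⁶ × 700) = 90.8 °C.

ΔT ≈ 90.8 °C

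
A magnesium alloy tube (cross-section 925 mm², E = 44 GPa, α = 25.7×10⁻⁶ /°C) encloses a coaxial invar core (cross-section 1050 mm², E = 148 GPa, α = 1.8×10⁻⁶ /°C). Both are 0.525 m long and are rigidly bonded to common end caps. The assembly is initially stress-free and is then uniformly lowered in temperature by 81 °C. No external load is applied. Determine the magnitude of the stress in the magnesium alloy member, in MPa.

σ ≈ 67.5 MPa (tensile)

Both members must finish at the same length. With the larger α, the magnesium alloy tends to over-contract; the plates restrain it, putting the magnesium alloy in tension and the invar in compression. With no external load the two internal forces are equal and opposite, magnitude P.
Compatibility of the two members (thermal + elastic change equal): (α₁ − α₂)ΔT = P·[1/(A₁E₁) + 1/(A₂E₂)].
|α₁ − α₂|·ΔT = 23.9×10⁻⁶ × 81 = 0.001936.
1/(A₁E₁) + 1/(A₂E₂) = 1/(925×44×10³) + 1/(1050×148×10³) = 3.101×10⁻⁸ N⁻¹.
So P = 0.001936 / 3.101×10⁻⁸ = 62.44 kN.
σ_{magnesium alloy} = P/A₁ = 62440/925 = 67.5 MPa, tensile.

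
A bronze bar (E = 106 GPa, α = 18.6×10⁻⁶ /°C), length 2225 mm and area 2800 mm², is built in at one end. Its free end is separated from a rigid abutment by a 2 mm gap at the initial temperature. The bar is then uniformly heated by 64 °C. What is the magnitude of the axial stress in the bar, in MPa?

Free thermal elongation = αΔT L = 18.6×10⁻⁶ × 64 × 2225 = 2.649 mm.
After closing the 2 mm clearance, 2.649 − 2 = 0.6486 mm of expansion remains to be suppressed by the wall.
So σ = E(δ_free − g)/L = 106×10³ × 0.6486/2225 = 30.9 MPa.

σ ≈ 30.9 MPa (compressive)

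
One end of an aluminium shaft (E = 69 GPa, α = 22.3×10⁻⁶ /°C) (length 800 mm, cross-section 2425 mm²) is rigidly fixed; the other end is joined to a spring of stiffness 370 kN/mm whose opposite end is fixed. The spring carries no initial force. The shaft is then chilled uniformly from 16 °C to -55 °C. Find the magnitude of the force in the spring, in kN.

The unrestrained thermal change is αΔT L = 22.3×10⁻⁶ × 71 × 800 = 1.267 mm.
Let P be the tensile force in the spring. The shaft extends elastically by PL/(AE) and the spring stretches by P/k; together these equal δ_free.
P [ L/(AE) + 1/k ] = δ_free → P [ 800/(2425×69×10³) + 1/(370×10³) ] = 1.267.
P = 1.267 / 7.484×10⁻⁶ = 169300 N.

P ≈ 169 kN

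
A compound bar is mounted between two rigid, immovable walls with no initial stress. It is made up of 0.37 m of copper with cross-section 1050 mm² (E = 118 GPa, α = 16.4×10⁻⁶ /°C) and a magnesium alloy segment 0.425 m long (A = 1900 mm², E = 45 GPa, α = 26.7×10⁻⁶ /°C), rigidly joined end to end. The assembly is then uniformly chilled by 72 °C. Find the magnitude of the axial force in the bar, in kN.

P ≈ 158 kN (tensile)

With the walls removed the bar would change length by δ_free = Σ αᵢΔT Lᵢ = 16.4×10⁻⁶×72×370 + 26.7×10⁻⁶×72×425 = 1.254 mm.
The walls prevent any net length change, so an axial force P (same in every segment) develops. Compatibility: P · Σ Lᵢ/(AᵢEᵢ) = δ_free.
Σ Lᵢ/(AᵢEᵢ) = 370/(1050×118×10³) + 425/(1900×45×10³) = 7.957×10⁻⁶ mm/N.
So P = 1.254 / 7.957×10⁻⁶ = 157.6 kN, tensile.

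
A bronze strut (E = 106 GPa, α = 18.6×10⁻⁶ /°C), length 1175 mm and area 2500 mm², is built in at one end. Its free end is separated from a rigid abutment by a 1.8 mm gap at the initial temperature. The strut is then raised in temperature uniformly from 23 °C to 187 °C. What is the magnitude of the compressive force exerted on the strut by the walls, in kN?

Free thermal elongation = αΔT L = 18.6×10⁻⁶ × 164 × 1175 = 3.584 mm.
After closing the 1.8 mm clearance, 3.584 − 1.8 = 1.784 mm of expansion remains to be suppressed by the wall.
So σ = E(δ_free − g)/L = 106×10³ × 1.784/1175 = 161 MPa.
Force on the wall = σA = 161 × 2500 mm² = 402.4 kN.

P ≈ 402 kN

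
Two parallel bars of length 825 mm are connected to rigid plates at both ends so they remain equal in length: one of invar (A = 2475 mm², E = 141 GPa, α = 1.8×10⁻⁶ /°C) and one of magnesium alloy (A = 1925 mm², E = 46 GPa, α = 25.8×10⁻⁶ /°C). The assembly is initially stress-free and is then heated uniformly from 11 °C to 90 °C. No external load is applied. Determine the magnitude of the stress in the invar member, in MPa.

σ ≈ 54.1 MPa (tensile)

Equilibrium of a rigid end plate with no external load gives equal and opposite internal forces ±P in the two members. Since α_{magnesium alloy} > α_{invar}, heating drives the magnesium alloy into compression and the invar into tension.
Compatibility of the two members (thermal + elastic change equal): (α₁ − α₂)ΔT = P·[1/(A₁E₁) + 1/(A₂E₂)].
|α₁ − α₂|·ΔT = 24×10⁻⁶ × 79 = 0.001896.
1/(A₁E₁) + 1/(A₂E₂) = 1/(2475×141×10³) + 1/(1925×46×10³) = 1.416×10⁻⁸ N⁻¹.
So P = 0.001896 / 1.416×10⁻⁸ = 133.9 kN.
σ_{invar} = P/A₁ = 133900/2475 = 54.11 MPa, tensile.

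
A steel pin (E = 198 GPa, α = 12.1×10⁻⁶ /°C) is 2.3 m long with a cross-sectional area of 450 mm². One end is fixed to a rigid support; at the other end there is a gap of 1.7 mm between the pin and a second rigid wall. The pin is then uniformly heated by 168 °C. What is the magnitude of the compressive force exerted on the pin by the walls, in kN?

P ≈ 115 kN

If the wall were absent the pin would grow by αΔT L = 12.1×10⁻⁶ × 168 × 2300 = 4.675 mm.
This exceeds the 1.7 mm gap, so the wall pushes back. The portion of expansion that must be recovered elastically is δ_free − gap = 4.675 − 1.7 = 2.975 mm.
That suppressed elongation corresponds to σ = E·Δ/L = 198×10³ × 2.975/2300 = 256.1 MPa.
P = σA = 256.1 × 450 = 115.3 kN.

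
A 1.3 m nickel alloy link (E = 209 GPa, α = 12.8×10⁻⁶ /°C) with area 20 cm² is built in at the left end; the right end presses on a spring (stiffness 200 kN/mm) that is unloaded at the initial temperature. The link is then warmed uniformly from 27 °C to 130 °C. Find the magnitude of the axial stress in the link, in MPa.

σ ≈ 106 MPa (compressive)

Free thermal expansion: δ_free = αΔT L = 12.8×10⁻⁶ × 103 × 1300 = 1.714 mm.
With a force P in the spring, the elastic change of the link is PL/(AE) and that of the spring is P/k; compatibility requires their sum to equal δ_free.
P [ L/(AE) + 1/k ] = δ_free → P [ 1300/(2000×209×10³) + 1/(200×10³) ] = 1.714.
P = 1.714 / 8.11×10⁻⁶ = 211300 N.
σ = P/A = 211300/2000 = 105.7 MPa.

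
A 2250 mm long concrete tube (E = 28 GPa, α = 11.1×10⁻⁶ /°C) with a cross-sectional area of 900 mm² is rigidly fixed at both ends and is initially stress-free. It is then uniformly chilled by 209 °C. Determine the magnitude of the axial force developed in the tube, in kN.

P ≈ 58.5 kN (tensile)

Full restraint means ε = 0, so the stress is σ = EαΔT = 28×10³ × 11.1×10⁻⁶ × 209 = 64.96 MPa.
P = AEαΔT = 900 × 28×10³ × 11.1×10⁻⁶ × 209 = 58.46 kN (tensile).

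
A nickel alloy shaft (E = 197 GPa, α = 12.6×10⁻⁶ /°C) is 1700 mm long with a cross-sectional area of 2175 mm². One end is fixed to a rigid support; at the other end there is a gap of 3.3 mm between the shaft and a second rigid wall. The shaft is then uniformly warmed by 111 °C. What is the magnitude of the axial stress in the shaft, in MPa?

Free thermal elongation = αΔT L = 12.6×10⁻⁶ × 111 × 1700 = 2.378 mm.
This is smaller than the 3.3 mm clearance, so the shaft expands freely without reaching the stop — the stress is zero.

σ ≈ 0 MPa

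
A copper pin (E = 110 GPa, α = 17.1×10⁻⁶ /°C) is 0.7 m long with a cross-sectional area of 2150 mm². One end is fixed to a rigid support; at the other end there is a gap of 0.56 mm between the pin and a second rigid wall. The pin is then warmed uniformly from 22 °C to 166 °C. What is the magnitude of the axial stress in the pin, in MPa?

Free thermal elongation = αΔT L = 17.1×10⁻⁶ × 144 × 700 = 1.724 mm.
After closing the 0.56 mm clearance, 1.724 − 0.56 = 1.164 mm of expansion remains to be suppressed by the wall.
That suppressed elongation corresponds to σ = E·Δ/L = 110×10³ × 1.164/700 = 182.9 MPa.

σ ≈ 183 MPa (compressive)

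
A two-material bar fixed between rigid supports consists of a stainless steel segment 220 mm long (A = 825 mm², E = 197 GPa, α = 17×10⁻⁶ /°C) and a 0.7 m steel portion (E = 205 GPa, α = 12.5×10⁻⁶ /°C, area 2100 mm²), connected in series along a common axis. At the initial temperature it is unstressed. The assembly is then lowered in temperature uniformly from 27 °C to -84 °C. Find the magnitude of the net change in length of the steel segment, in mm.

|ΔL| ≈ 0.215 mm

With the walls removed the bar would change length by δ_free = Σ αᵢΔT Lᵢ = 17×10⁻⁶×111×220 + 12.5×10⁻⁶×111×700 = 1.386 mm.
The walls prevent any net length change, so an axial force P (same in every segment) develops. Compatibility: P · Σ Lᵢ/(AᵢEᵢ) = δ_free.
Σ Lᵢ/(AᵢEᵢ) = 220/(825×197×10³) + 700/(2100×205×10³) = 2.98×10⁻⁶ mm/N.
P = 1.386 / 2.98×10⁻⁶ = 465300 N = 465.3 kN, tensile.
For the steel segment, free thermal change = 12.5×10⁻⁶×111×700 = 0.9712 mm and elastic change from P = 465300×700/(2100×205×10³) = 0.7566 mm; these oppose, so the net change is 0.215 mm (segment shortens).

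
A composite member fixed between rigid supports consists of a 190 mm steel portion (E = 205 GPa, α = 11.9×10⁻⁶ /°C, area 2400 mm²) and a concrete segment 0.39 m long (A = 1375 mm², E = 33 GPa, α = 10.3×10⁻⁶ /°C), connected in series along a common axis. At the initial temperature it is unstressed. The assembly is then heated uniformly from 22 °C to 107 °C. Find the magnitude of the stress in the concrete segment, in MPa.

With the walls removed the bar would change length by δ_free = Σ αᵢΔT Lᵢ = 11.9×10⁻⁶×85×190 + 10.3×10⁻⁶×85×390 = 0.5336 mm.
The walls prevent any net length change, so an axial force P (same in every segment) develops. Compatibility: P · Σ Lᵢ/(AᵢEᵢ) = δ_free.
The series flexibility is Σ Lᵢ/(AᵢEᵢ) = 190/(2400×205×10³) + 390/(1375×33×10³) = 8.981×10⁻⁶ mm/N.
So P = 0.5336 / 8.981×10⁻⁶ = 59.42 kN, compressive.
σ_{concrete} = P / A = 59420 / 1375 = 43.21 MPa.

σ ≈ 43.2 MPa (compressive)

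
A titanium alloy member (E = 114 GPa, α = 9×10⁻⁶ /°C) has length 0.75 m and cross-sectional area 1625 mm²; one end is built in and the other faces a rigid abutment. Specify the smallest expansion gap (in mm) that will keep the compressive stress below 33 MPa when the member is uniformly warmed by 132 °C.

With no wall the member would lengthen by αΔT L = 9×10⁻⁶ × 132 × 750 = 0.891 mm.
A stress of 33 MPa corresponds to the wall pushing the member back by σL/E = 33×750/(114×10³) = 0.2171 mm.
So the gap has to take up the difference, g_min = δ_free − σL/E = 0.891 − 0.2171 = 0.6739 mm.

g ≈ 0.674 mm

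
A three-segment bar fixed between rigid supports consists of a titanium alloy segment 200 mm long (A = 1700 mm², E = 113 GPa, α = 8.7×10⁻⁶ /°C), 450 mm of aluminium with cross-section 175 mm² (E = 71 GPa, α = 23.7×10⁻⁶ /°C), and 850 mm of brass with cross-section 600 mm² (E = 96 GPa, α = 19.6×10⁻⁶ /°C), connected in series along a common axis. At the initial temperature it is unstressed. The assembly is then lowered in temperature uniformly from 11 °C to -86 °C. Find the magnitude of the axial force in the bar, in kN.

With the walls removed the bar would change length by δ_free = Σ αᵢΔT Lᵢ = 8.7×10⁻⁶×97×200 + 23.7×10⁻⁶×97×450 + 19.6×10⁻⁶×97×850 = 2.819 mm.
Since the ends are fixed, an axial force P builds up, equal in every segment, with P · Σ Lᵢ/(AᵢEᵢ) = δ_free.
Σ Lᵢ/(AᵢEᵢ) = 200/(1700×113×10³) + 450/(175×71×10³) + 850/(600×96×10³) = 5.202×10⁻⁵ mm/N.
P = 2.819 / 5.202×10⁻⁵ = 54200 N = 54.2 kN, tensile.

P ≈ 54.2 kN (tensile)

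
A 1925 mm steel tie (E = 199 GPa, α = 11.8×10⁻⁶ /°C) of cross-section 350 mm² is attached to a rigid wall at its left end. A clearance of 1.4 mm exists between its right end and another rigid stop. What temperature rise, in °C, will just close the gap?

ΔT ≈ 61.6 °C

Contact occurs when the free expansion equals the gap: αΔT L = 1.4 mm.
So ΔT = g/(αL) = 1.4/(11.8×10⁻⁶ × 1925) = 61.63 °C.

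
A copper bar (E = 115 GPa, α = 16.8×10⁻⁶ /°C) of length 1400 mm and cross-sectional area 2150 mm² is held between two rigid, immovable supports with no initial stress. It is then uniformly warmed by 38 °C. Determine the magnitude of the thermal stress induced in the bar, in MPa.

Because both ends are immovable the net strain is zero, and the suppressed thermal strain is αΔT = 16.8×10⁻⁶ × 38 = 638.4×10⁻⁶.
σ = EαΔT = 115×10³ × 16.8×10⁻⁶ × 38 = 73.42 MPa (compressive; the bar is trying to expand).

σ ≈ 73.4 MPa (compressive)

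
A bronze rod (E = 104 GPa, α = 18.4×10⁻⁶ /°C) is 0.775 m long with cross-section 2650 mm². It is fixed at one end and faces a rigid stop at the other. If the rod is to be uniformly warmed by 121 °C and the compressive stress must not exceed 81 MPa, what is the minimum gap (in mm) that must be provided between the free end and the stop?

g ≈ 1.12 mm

With no wall the rod would lengthen by αΔT L = 18.4×10⁻⁶ × 121 × 775 = 1.725 mm.
A stress of 81 MPa corresponds to the wall pushing the rod back by σL/E = 81×775/(104×10³) = 0.6036 mm.
The gap must absorb the remainder: g_min = 1.725 − 0.6036 = 1.122 mm.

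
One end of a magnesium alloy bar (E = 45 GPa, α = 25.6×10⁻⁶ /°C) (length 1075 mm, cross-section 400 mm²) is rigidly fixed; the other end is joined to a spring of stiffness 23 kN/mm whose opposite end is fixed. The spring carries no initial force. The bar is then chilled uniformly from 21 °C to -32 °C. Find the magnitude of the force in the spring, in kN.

The unrestrained thermal change is αΔT L = 25.6×10⁻⁶ × 53 × 1075 = 1.459 mm.
Let P be the tensile force in the spring. The bar extends elastically by PL/(AE) and the spring stretches by P/k; together these equal δ_free.
P [ L/(AE) + 1/k ] = δ_free → P [ 1075/(400×45×10³) + 1/(23×10³) ] = 1.459.
P = 1.459 / 0.0001032 = 14130 N.

P ≈ 14.1 kN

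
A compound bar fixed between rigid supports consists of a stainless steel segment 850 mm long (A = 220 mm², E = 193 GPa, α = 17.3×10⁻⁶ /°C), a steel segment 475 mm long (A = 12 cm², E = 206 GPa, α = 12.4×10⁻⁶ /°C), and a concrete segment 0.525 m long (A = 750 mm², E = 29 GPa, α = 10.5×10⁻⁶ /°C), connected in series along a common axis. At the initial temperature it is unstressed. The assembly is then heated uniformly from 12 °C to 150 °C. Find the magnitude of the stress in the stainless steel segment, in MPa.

σ ≈ 355 MPa (compressive)

If the supports were absent, the total length change would be Σ αᵢΔT Lᵢ = 17.3×10⁻⁶×138×850 + 12.4×10⁻⁶×138×475 + 10.5×10⁻⁶×138×525 = 3.603 mm.
The walls prevent any net length change, so an axial force P (same in every segment) develops. Compatibility: P · Σ Lᵢ/(AᵢEᵢ) = δ_free.
Σ Lᵢ/(AᵢEᵢ) = 850/(220×193×10³) + 475/(1200×206×10³) + 525/(750×29×10³) = 4.608×10⁻⁵ mm/N.
P = 3.603 / 4.608×10⁻⁵ = 78190 N = 78.19 kN, compressive.
σ_{stainless steel} = P / A = 78190 / 220 = 355.4 MPa.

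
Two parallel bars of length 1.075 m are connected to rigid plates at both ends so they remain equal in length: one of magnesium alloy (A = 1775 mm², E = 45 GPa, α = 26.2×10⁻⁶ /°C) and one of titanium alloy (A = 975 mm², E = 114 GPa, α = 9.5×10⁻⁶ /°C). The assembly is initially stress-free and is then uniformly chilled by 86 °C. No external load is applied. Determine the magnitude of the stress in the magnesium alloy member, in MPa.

Equilibrium of a rigid end plate with no external load gives equal and opposite internal forces ±P in the two members. Since α_{magnesium alloy} > α_{titanium alloy}, cooling drives the magnesium alloy into tension and the titanium alloy into compression.
Equating the net (thermal + elastic) strains gives |α₁ − α₂|·ΔT = P·[1/(A₁E₁) + 1/(A₂E₂)].
|α₁ − α₂|·ΔT = 16.7×10⁻⁶ × 86 = 0.001436.
1/(A₁E₁) + 1/(A₂E₂) = 1/(1775×45×10³) + 1/(975×114×10³) = 2.152×10⁻⁸ N⁻¹.
So P = 0.001436 / 2.152×10⁻⁸ = 66.75 kN.
σ_{magnesium alloy} = P/A₁ = 66750/1775 = 37.61 MPa, tensile.

σ ≈ 37.6 MPa (tensile)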